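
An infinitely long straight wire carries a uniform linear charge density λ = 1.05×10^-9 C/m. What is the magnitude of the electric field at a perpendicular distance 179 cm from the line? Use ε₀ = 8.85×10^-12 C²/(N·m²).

Coaxial Gaussian cylinder, radius r = 179 cm, length L.
Q_enc = λL, so λ_enc = 1.05×10^-9 C/m.
Since E is radial and uniform over the curved surface, Φ = E·2πrL = Q_enc/ε₀ = λ_enc L/ε₀.
E = |λ_enc|/(2πε₀r) = (1.05e-9)/(2π·8.85×10^-12·1.79) = 10.5 N/C.

10.5 V/m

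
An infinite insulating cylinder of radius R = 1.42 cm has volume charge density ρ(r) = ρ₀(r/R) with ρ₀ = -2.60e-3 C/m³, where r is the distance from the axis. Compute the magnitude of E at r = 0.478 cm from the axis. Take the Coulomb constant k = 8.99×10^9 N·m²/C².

Coaxial Gaussian cylinder, radius r = 0.478 cm, length L (r < R).
Integrating ρ over the cross-section to radius r: λ_enc = (2πρ₀/R) ∫₀^r r'^2 dr' = 2πρ₀ r^3/(3·R) = -4.188×10^-8 C/m.
Applying ∮E·dA = Q_enc/ε₀ with the end caps contributing no flux:
E = 2k|λ_enc|/r = 2(8.99×10^9)(4.188×10^-8)/(0.00478) = 1.58×10^5 N/C.

E ≈ 1.58×10^5 V/m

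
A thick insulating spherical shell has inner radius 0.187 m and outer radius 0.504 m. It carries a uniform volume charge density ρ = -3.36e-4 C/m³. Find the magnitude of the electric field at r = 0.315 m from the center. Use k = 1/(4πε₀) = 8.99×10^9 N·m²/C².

E ≈ 3.15e6 N/C

Take a concentric spherical Gaussian surface of radius r = 0.315 m (within the shell material, 0.187 m < r < 0.504 m).
Enclosed charge is the volume from a to r: Q_enc = (4π/3)ρ(r³ − a³) = -3.479e-5 C.
Gauss's law: E·4πr² = Q_enc/ε₀.
E = k|Q_enc|/r² = (8.99×10^9)(3.479e-5)/(0.315)² = 3.15×10^6 N/C.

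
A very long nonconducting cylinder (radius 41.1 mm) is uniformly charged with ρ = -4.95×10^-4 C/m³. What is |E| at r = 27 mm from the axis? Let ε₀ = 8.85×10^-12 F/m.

E ≈ 7.55e5 N/C

Coaxial Gaussian cylinder, radius r = 27 mm, length L (r < R).
Enclosed charge per unit length: λ_enc = ρ·πr² = (-4.95e-4)π(0.027)² = -1.134×10^-6 C/m.
By Gauss's law (flux through the curved wall only), E·2πrL = λ_enc L/ε₀.
E = |λ_enc|/(2πε₀r) = (1.134×10^-6)/(2π·8.85×10^-12·0.027) = 7.55e5 N/C.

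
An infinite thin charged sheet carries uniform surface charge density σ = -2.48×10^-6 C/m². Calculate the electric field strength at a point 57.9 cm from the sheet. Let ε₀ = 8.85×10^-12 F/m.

By planar symmetry E is perpendicular to the sheet and uniform; use a Gaussian pillbox with flat faces of area A on each side of the sheet.
Flux Φ = 2EA and Q_enc = σA, so 2EA = σA/ε₀ ⇒ E = |σ|/(2ε₀), independent of distance.
E = |σ|/(2ε₀) = (2.48×10^-6)/(2·8.85×10^-12) = 1.40e5 N/C.

|E| = 1.40×10^5 N/C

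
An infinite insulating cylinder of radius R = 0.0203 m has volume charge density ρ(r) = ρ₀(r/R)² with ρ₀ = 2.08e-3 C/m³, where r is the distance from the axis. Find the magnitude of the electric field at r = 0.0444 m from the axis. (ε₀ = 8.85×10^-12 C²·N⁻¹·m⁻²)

|E| ≈ 5.45×10^5 N/C

By cylindrical symmetry E is radial; use a coaxial Gaussian cylinder of radius 0.0444 m and length L (r > R, full charge per length enclosed).
λ_enc = 2π ∫₀^R ρ₀(r'/R)^2 r' dr' = 2πρ₀R²/4 = 1.346e-6 C/m.
Since E is radial and uniform over the curved surface, Φ = E·2πrL = Q_enc/ε₀ = λ_enc L/ε₀.
E = |λ_enc|/(2πε₀r) = (1.346×10^-6)/(2π·8.85×10^-12·0.0444) = 5.45e5 N/C.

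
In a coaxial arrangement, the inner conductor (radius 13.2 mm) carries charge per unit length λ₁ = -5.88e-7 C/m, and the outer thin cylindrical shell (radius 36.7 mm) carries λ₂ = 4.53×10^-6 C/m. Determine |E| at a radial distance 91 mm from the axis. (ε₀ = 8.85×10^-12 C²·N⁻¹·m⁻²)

E ≈ 7.79×10^5 N/C

Take a coaxial cylindrical Gaussian surface of radius r = 91 mm and length L (r > 36.7 mm, enclosing both).
λ_enc = λ₁ + λ₂ = (-5.88e-7) + (4.53e-6) = 3.942×10^-6 C/m.
Since E is radial and uniform over the curved surface, Φ = E·2πrL = Q_enc/ε₀ = λ_enc L/ε₀.
E = |λ_enc|/(2πε₀r) = (3.942×10^-6)/(2π·8.85×10^-12·0.091) = 7.79×10^5 N/C.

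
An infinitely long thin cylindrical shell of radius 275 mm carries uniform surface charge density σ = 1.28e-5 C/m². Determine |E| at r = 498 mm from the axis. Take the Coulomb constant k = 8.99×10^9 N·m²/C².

By cylindrical symmetry E is radial; use a coaxial Gaussian cylinder of radius 498 mm and length L (r > 275 mm).
The whole shell is enclosed: λ_enc = σ·2πR = (1.28e-5)·2π·(0.275) = 2.212e-5 C/m.
By Gauss's law (flux through the curved wall only), E·2πrL = λ_enc L/ε₀.
E = 2k|λ_enc|/r = 2(8.99×10^9)(2.212×10^-5)/(0.498) = 7.99e5 N/C.

|E| ≈ 7.99e5 V/m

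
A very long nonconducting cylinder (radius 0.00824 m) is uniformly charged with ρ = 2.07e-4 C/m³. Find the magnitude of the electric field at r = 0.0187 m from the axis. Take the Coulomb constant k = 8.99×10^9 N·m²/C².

Choose a coaxial cylinder of radius r = 0.0187 m (arbitrary length L) as the Gaussian surface (r > 0.00824 m, full cross-section enclosed).
λ_enc = ρ·πR² = (2.07e-4)π(0.00824)² = 4.415e-8 C/m.
By Gauss's law (flux through the curved wall only), E·2πrL = λ_enc L/ε₀.
E = 2k|λ_enc|/r = 2(8.99×10^9)(4.415×10^-8)/(0.0187) = 4.25×10^4 N/C.

|E| ≈ 4.25e4 V/m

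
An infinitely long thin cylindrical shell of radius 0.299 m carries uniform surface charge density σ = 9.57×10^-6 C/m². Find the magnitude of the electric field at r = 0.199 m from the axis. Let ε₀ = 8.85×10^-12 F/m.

Coaxial Gaussian cylinder, radius r = 0.199 m, length L (r < 0.299 m, inside the shell).
No charge is enclosed, so Gauss's law gives E·2πrL = 0 ⇒ E = 0.

E = 0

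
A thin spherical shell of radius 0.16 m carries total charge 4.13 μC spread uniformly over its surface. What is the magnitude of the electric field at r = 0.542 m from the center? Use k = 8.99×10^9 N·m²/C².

Take a concentric spherical Gaussian surface of radius r = 0.542 m (r > 0.16 m).
The entire shell is enclosed: Q_enc = 4.13×10^-6 C.
By Gauss's law, ∮E·dA = E·4πr² = Q_enc/ε₀.
E = k|Q_enc|/r² = (8.99×10^9)(4.13×10^-6)/(0.542)² = 1.26×10^5 N/C.

1.26×10^5 N/C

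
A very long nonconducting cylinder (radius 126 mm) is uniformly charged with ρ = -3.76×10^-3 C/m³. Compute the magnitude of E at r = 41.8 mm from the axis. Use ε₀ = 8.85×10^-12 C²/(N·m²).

By cylindrical symmetry E is radial; use a coaxial Gaussian cylinder of radius 41.8 mm and length L (r < R).
Charge inside radius r per length L is ρ·πr²·L, so λ_enc = ρπr² = -2.064×10^-5 C/m.
Since E is radial and uniform over the curved surface, Φ = E·2πrL = Q_enc/ε₀ = λ_enc L/ε₀.
E = |λ_enc|/(2πε₀r) = (2.064×10^-5)/(2π·8.85×10^-12·0.0418) = 8.88×10^6 N/C.

E ≈ 8.88e6 N/C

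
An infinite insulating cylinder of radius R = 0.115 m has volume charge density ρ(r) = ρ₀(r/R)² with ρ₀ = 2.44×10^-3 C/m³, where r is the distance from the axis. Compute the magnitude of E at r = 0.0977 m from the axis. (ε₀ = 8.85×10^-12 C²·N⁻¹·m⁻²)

By cylindrical symmetry E is radial; use a coaxial Gaussian cylinder of radius 0.0977 m and length L (r < R).
Integrating ρ over the cross-section to radius r: λ_enc = (2πρ₀/R²) ∫₀^r r'^3 dr' = 2πρ₀ r^4/(4·R²) = 2.641×10^-5 C/m.
Applying ∮E·dA = Q_enc/ε₀ with the end caps contributing no flux:
E = |λ_enc|/(2πε₀r) = (2.641e-5)/(2π·8.85×10^-12·0.0977) = 4.86e6 N/C.

E ≈ 4.86×10^6 N/C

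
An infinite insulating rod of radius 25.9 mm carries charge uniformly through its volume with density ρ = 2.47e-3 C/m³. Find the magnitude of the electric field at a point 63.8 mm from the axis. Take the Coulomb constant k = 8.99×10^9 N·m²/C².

1.47e6 V/m

Take a coaxial cylindrical Gaussian surface of radius r = 63.8 mm and length L (r > 25.9 mm, full cross-section enclosed).
λ_enc = ρ·πR² = (2.47×10^-3)π(0.0259)² = 5.205e-6 C/m.
Gauss's law: E·2πrL = λ_enc L/ε₀.
E = 2k|λ_enc|/r = 2(8.99×10^9)(5.205×10^-6)/(0.0638) = 1.47×10^6 N/C.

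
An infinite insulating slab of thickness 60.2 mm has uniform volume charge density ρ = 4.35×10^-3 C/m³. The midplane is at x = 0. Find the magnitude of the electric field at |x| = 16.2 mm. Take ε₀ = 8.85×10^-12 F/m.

E = 7.96×10^6 N/C

By symmetry E is perpendicular to the slab. A Gaussian pillbox from −16.2 mm to +16.2 mm (face area A) lies entirely within the slab.
Q_enc = ρ·(2x)·A and flux = 2EA, so 2EA = 2ρxA/ε₀ ⇒ E = |ρ|x/ε₀.
E = (4.35e-3)(0.0162)/(8.85×10^-12) = 7.96×10^6 N/C.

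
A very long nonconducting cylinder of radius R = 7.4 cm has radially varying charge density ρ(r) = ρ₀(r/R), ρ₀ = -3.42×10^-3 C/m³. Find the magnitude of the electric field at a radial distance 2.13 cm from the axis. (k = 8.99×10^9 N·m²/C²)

By cylindrical symmetry E is radial; use a coaxial Gaussian cylinder of radius 2.13 cm and length L (r < R).
λ_enc = ∫₀^r ρ(r')·2πr' dr' = (2πρ₀/R)·r^3/3 = -9.354×10^-7 C/m.
Gauss's law: E·2πrL = λ_enc L/ε₀.
E = 2k|λ_enc|/r = 2(8.99×10^9)(9.354×10^-7)/(0.0213) = 7.90e5 N/C.

E = 7.90×10^5 N/C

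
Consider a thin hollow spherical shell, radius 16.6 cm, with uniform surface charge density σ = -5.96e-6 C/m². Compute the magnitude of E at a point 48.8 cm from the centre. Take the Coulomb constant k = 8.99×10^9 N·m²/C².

|E| ≈ 7.79e4 N/C

Take a concentric spherical Gaussian surface of radius r = 48.8 cm (r > 16.6 cm).
The entire shell is enclosed: Q_enc = σ·4πR² = (-5.96×10^-6)·4π·(0.166)² = -2.064×10^-6 C.
By Gauss's law, ∮E·dA = E·4πr² = Q_enc/ε₀.
E = k|Q_enc|/r² = (8.99×10^9)(2.064×10^-6)/(0.488)² = 7.79×10^4 N/C.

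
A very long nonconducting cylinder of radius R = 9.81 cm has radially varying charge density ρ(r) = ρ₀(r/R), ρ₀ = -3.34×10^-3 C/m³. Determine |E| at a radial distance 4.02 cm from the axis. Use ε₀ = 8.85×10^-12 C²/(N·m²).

|E| ≈ 2.07e6 N/C

Coaxial Gaussian cylinder, radius r = 4.02 cm, length L (r < R).
λ_enc = ∫₀^r ρ(r')·2πr' dr' = (2πρ₀/R)·r^3/3 = -4.632×10^-6 C/m.
Since E is radial and uniform over the curved surface, Φ = E·2πrL = Q_enc/ε₀ = λ_enc L/ε₀.
E = |λ_enc|/(2πε₀r) = (4.632e-6)/(2π·8.85×10^-12·0.0402) = 2.07×10^6 N/C.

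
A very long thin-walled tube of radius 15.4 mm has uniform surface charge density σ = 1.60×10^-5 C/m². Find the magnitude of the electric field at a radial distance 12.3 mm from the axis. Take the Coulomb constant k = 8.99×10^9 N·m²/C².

Take a coaxial cylindrical Gaussian surface of radius r = 12.3 mm and length L (r < 15.4 mm, inside the shell).
No charge is enclosed, so Gauss's law gives E·2πrL = 0 ⇒ E = 0.

E = 0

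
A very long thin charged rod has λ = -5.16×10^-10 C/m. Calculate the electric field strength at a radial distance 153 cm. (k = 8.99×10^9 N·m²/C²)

By cylindrical symmetry E is radial; use a coaxial Gaussian cylinder of radius 153 cm and length L.
Q_enc = λL, so λ_enc = -5.16e-10 C/m.
Gauss's law: E·2πrL = λ_enc L/ε₀.
E = 2k|λ_enc|/r = 2(8.99×10^9)(5.16e-10)/(1.53) = 6.06 N/C.

|E| = 6.06 N/C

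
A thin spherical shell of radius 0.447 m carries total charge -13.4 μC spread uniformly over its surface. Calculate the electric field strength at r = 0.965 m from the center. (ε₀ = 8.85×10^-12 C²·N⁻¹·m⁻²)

E = 1.29×10^5 N/C

Take a concentric spherical Gaussian surface of radius r = 0.965 m (r > 0.447 m).
The entire shell is enclosed: Q_enc = -1.34×10^-5 C.
Applying ∮E·dA = Q_enc/ε₀ with Φ = E(4πr²):
E = |Q_enc|/(4πε₀r²) = (1.34e-5)/(4π·8.85×10^-12·(0.965)²) = 1.29×10^5 N/C.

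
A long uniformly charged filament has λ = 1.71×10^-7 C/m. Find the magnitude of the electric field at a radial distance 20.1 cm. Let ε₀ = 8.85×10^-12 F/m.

E ≈ 1.53×10^4 V/m

By cylindrical symmetry E is radial; use a coaxial Gaussian cylinder of radius 20.1 cm and length L.
Q_enc = λL, so λ_enc = 1.71×10^-7 C/m.
Gauss's law: E·2πrL = λ_enc L/ε₀.
E = |λ_enc|/(2πε₀r) = (1.71e-7)/(2π·8.85×10^-12·0.201) = 1.53×10^4 N/C.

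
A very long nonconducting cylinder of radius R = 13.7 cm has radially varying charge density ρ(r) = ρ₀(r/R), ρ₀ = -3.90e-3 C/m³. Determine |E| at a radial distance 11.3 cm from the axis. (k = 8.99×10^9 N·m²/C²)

By cylindrical symmetry E is radial; use a coaxial Gaussian cylinder of radius 11.3 cm and length L (r < R).
Integrating ρ over the cross-section to radius r: λ_enc = (2πρ₀/R) ∫₀^r r'^2 dr' = 2πρ₀ r^3/(3·R) = -8.603e-5 C/m.
Applying ∮E·dA = Q_enc/ε₀ with the end caps contributing no flux:
E = 2k|λ_enc|/r = 2(8.99×10^9)(8.603e-5)/(0.113) = 1.37e7 N/C.

E ≈ 1.37×10^7 N/C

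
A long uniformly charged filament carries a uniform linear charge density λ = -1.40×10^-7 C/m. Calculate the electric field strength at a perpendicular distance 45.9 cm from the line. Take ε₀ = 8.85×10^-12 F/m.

By cylindrical symmetry E is radial; use a coaxial Gaussian cylinder of radius 45.9 cm and length L.
Q_enc = λL, so λ_enc = -1.40e-7 C/m.
By Gauss's law (flux through the curved wall only), E·2πrL = λ_enc L/ε₀.
E = |λ_enc|/(2πε₀r) = (1.40e-7)/(2π·8.85×10^-12·0.459) = 5.49×10^3 N/C.

|E| ≈ 5.49e3 V/m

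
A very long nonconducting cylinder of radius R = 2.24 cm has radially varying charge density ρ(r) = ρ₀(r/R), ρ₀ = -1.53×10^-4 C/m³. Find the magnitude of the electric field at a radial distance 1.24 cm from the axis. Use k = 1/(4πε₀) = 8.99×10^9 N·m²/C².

Choose a coaxial cylinder of radius r = 1.24 cm (arbitrary length L) as the Gaussian surface (r < R).
λ_enc = ∫₀^r ρ(r')·2πr' dr' = (2πρ₀/R)·r^3/3 = -2.728×10^-8 C/m.
Gauss's law: E·2πrL = λ_enc L/ε₀.
E = 2k|λ_enc|/r = 2(8.99×10^9)(2.728×10^-8)/(0.0124) = 3.95×10^4 N/C.

|E| ≈ 3.95×10^4 V/m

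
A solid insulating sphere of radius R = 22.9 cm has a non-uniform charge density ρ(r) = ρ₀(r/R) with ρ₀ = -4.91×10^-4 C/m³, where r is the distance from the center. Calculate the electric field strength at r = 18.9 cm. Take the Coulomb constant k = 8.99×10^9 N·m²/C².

|E| ≈ 2.16e6 N/C

Use a concentric Gaussian sphere at r = 18.9 cm (r < R).
Q_enc = ∫₀^r ρ(r')·4πr'² dr' = (4πρ₀/R) ∫₀^r r'^3 dr' = 4πρ₀ r^4/(4·R) = -8.595e-6 C.
Gauss's law: E·4πr² = Q_enc/ε₀.
E = k|Q_enc|/r² = (8.99×10^9)(8.595e-6)/(0.189)² = 2.16e6 N/C.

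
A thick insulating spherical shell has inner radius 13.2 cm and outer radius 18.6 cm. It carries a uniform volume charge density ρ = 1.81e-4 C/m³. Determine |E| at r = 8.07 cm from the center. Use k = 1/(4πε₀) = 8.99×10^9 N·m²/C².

E = 0

By spherical symmetry E is radial; choose a Gaussian sphere of radius r = 8.07 cm (r < 13.2 cm, inside the empty cavity).
Q_enc = 0 (all charge lies at larger r); Gauss's law gives E = 0.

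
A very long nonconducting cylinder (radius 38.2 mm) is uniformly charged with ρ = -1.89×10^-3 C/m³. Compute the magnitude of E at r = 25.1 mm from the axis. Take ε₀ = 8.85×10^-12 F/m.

|E| ≈ 2.68e6 V/m

By cylindrical symmetry E is radial; use a coaxial Gaussian cylinder of radius 25.1 mm and length L (r < R).
Enclosed charge per unit length: λ_enc = ρ·πr² = (-1.89e-3)π(0.0251)² = -3.741×10^-6 C/m.
Gauss's law: E·2πrL = λ_enc L/ε₀.
E = |λ_enc|/(2πε₀r) = (3.741×10^-6)/(2π·8.85×10^-12·0.0251) = 2.68e6 N/C.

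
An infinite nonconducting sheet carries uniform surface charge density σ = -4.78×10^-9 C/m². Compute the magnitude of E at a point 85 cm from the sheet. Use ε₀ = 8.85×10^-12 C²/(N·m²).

|E| = 270 N/C

By planar symmetry E is perpendicular to the sheet and uniform; use a Gaussian pillbox with flat faces of area A on each side of the sheet.
Only the two end caps contribute flux: Φ = 2EA. With Q_enc = σA, Gauss's law gives E = |σ|/(2ε₀).
E = |σ|/(2ε₀) = (4.78e-9)/(2·8.85×10^-12) = 270 N/C.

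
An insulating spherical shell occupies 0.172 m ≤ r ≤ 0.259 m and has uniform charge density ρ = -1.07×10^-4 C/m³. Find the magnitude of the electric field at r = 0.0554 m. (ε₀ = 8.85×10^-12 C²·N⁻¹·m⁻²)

E = 0 (no enclosed charge)

By spherical symmetry E is radial; choose a Gaussian sphere of radius r = 0.0554 m (r < 0.172 m, inside the empty cavity).
Q_enc = 0 (all charge lies at larger r); Gauss's law gives E = 0.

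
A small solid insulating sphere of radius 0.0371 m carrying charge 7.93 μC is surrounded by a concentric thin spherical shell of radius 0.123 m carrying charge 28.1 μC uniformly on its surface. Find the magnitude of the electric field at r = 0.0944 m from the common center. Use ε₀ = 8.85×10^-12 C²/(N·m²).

Symmetry ⇒ E = E(r) r̂. Gaussian sphere of radius r = 0.0944 m (between the bodies, 0.0371 m < r < 0.123 m).
The shell at 0.123 m lies outside the Gaussian surface, so Q_enc = 7.93 μC = 7.93×10^-6 C.
Since E is radial and uniform over the Gaussian sphere, Φ = E·4πr² = Q_enc/ε₀.
E = |Q_enc|/(4πε₀r²) = (7.93×10^-6)/(4π·8.85×10^-12·(0.0944)²) = 8.00e6 N/C.

|E| ≈ 8.00e6 N/C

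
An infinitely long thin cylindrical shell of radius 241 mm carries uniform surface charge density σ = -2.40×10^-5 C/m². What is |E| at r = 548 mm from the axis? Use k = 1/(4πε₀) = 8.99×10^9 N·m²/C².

E ≈ 1.19e6 V/m

By cylindrical symmetry E is radial; use a coaxial Gaussian cylinder of radius 548 mm and length L (r > 241 mm).
The whole shell is enclosed: λ_enc = σ·2πR = (-2.40×10^-5)·2π·(0.241) = -3.634e-5 C/m.
Since E is radial and uniform over the curved surface, Φ = E·2πrL = Q_enc/ε₀ = λ_enc L/ε₀.
E = 2k|λ_enc|/r = 2(8.99×10^9)(3.634e-5)/(0.548) = 1.19×10^6 N/C.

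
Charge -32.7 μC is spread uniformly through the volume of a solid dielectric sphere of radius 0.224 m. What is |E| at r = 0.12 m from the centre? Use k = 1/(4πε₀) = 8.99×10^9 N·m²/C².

E ≈ 3.14×10^6 V/m

Take a concentric spherical Gaussian surface of radius r = 0.12 m (r < R).
For a uniform sphere the enclosed fraction is (r/R)³, so Q_enc = (-32.7 μC)(0.12/0.224)³ = -5.027×10^-6 C.
Applying ∮E·dA = Q_enc/ε₀ with Φ = E(4πr²):
E = k|Q_enc|/r² = (8.99×10^9)(5.027×10^-6)/(0.12)² = 3.14×10^6 N/C.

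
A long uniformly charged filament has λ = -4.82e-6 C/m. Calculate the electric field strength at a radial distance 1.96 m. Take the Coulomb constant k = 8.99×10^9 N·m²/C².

Coaxial Gaussian cylinder, radius r = 1.96 m, length L.
Q_enc = λL, so λ_enc = -4.82e-6 C/m.
Gauss's law: E·2πrL = λ_enc L/ε₀.
E = 2k|λ_enc|/r = 2(8.99×10^9)(4.82×10^-6)/(1.96) = 4.42e4 N/C.

E = 4.42e4 N/C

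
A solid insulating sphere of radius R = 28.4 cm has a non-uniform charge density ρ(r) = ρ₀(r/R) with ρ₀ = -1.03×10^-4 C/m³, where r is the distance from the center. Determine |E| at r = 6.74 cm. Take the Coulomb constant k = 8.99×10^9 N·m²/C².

Use a concentric Gaussian sphere at r = 6.74 cm (r < R).
Integrate the density: Q_enc = 4π ∫₀^r ρ₀(r'/R)^1 r'² dr' = 4πρ₀ r^4/(4·R) = -2.351e-8 C.
Gauss's law: E·4πr² = Q_enc/ε₀.
E = k|Q_enc|/r² = (8.99×10^9)(2.351×10^-8)/(0.0674)² = 4.65×10^4 N/C.

4.65×10^4 N/C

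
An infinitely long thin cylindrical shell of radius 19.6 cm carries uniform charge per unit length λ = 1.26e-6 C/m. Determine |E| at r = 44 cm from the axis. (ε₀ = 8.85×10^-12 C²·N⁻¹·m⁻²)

Choose a coaxial cylinder of radius r = 44 cm (arbitrary length L) as the Gaussian surface (r > 19.6 cm).
The full line charge is enclosed: λ_enc = 1.26e-6 C/m.
Since E is radial and uniform over the curved surface, Φ = E·2πrL = Q_enc/ε₀ = λ_enc L/ε₀.
E = |λ_enc|/(2πε₀r) = (1.26×10^-6)/(2π·8.85×10^-12·0.44) = 5.15×10^4 N/C.

E ≈ 5.15e4 N/C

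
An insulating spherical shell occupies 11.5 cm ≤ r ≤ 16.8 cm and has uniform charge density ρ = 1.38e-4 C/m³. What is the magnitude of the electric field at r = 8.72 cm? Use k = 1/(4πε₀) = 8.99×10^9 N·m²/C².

Use a concentric Gaussian sphere at r = 8.72 cm (r < 11.5 cm, inside the empty cavity).
Q_enc = 0 (all charge lies at larger r); Gauss's law gives E = 0.

|E| = 0 V/m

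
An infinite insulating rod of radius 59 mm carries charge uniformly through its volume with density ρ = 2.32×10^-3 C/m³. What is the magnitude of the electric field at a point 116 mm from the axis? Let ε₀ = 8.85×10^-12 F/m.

|E| = 3.93×10^6 N/C

Choose a coaxial cylinder of radius r = 116 mm (arbitrary length L) as the Gaussian surface (r > 59 mm, full cross-section enclosed).
λ_enc = ρ·πR² = (2.32e-3)π(0.059)² = 2.537×10^-5 C/m.
By Gauss's law (flux through the curved wall only), E·2πrL = λ_enc L/ε₀.
E = |λ_enc|/(2πε₀r) = (2.537×10^-5)/(2π·8.85×10^-12·0.116) = 3.93e6 N/C.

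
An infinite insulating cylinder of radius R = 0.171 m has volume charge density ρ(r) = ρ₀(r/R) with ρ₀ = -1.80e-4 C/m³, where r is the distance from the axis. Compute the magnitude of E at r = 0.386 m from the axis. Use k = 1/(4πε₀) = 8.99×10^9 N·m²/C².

Take a coaxial cylindrical Gaussian surface of radius r = 0.386 m and length L (r > R, full charge per length enclosed).
λ_enc = 2π ∫₀^R ρ₀(r'/R)^1 r' dr' = 2πρ₀R²/3 = -1.102e-5 C/m.
By Gauss's law (flux through the curved wall only), E·2πrL = λ_enc L/ε₀.
E = 2k|λ_enc|/r = 2(8.99×10^9)(1.102e-5)/(0.386) = 5.13×10^5 N/C.

E = 5.13×10^5 N/C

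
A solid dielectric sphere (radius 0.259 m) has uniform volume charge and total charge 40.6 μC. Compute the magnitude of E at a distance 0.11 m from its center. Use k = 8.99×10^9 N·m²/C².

2.31e6 V/m

Symmetry ⇒ E = E(r) r̂. Gaussian sphere of radius r = 0.11 m (r < R).
Only the charge within r is enclosed: Q_enc = Q·(r/R)³ = (40.6 μC)·(0.11 m/0.259 m)³ = 3.11×10^-6 C.
Applying ∮E·dA = Q_enc/ε₀ with Φ = E(4πr²):
E = k|Q_enc|/r² = (8.99×10^9)(3.11×10^-6)/(0.11)² = 2.31×10^6 N/C.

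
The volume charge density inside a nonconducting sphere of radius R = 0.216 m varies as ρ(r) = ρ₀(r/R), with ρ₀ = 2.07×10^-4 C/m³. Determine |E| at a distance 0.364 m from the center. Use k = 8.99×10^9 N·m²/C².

Symmetry ⇒ E = E(r) r̂. Gaussian sphere of radius r = 0.364 m (r > R, all charge enclosed).
Q_enc = 4π ∫₀^R ρ₀(r'/R)^1 r'² dr' = 4πρ₀R³/4 = 6.554×10^-6 C.
Gauss's law: E·4πr² = Q_enc/ε₀.
E = k|Q_enc|/r² = (8.99×10^9)(6.554e-6)/(0.364)² = 4.45×10^5 N/C.

E ≈ 4.45×10^5 V/m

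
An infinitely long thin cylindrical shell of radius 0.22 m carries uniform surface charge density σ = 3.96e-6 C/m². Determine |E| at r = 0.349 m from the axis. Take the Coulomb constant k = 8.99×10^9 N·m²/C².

By cylindrical symmetry E is radial; use a coaxial Gaussian cylinder of radius 0.349 m and length L (r > 0.22 m).
The whole shell is enclosed: λ_enc = σ·2πR = (3.96×10^-6)·2π·(0.22) = 5.474e-6 C/m.
Gauss's law: E·2πrL = λ_enc L/ε₀.
E = 2k|λ_enc|/r = 2(8.99×10^9)(5.474×10^-6)/(0.349) = 2.82×10^5 N/C.

|E| ≈ 2.82×10^5 N/C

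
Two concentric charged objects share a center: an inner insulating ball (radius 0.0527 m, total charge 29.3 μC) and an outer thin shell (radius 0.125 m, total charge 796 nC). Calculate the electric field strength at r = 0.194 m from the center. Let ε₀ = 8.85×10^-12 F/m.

By spherical symmetry E is radial; choose a Gaussian sphere of radius r = 0.194 m (r > 0.125 m, enclosing both).
Q_enc = (29.3 μC) + (796 nC) = 3.01×10^-5 C.
By Gauss's law, ∮E·dA = E·4πr² = Q_enc/ε₀.
E = |Q_enc|/(4πε₀r²) = (3.01×10^-5)/(4π·8.85×10^-12·(0.194)²) = 7.19e6 N/C.

E = 7.19e6 V/m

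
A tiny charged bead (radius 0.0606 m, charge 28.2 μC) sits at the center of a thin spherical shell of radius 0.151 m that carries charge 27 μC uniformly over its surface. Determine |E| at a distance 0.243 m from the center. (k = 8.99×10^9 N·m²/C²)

Symmetry ⇒ E = E(r) r̂. Gaussian sphere of radius r = 0.243 m (r > 0.151 m, enclosing both).
Q_enc = (28.2 μC) + (27 μC) = 5.52e-5 C.
Since E is radial and uniform over the Gaussian sphere, Φ = E·4πr² = Q_enc/ε₀.
E = k|Q_enc|/r² = (8.99×10^9)(5.52×10^-5)/(0.243)² = 8.40e6 N/C.

8.40e6 N/C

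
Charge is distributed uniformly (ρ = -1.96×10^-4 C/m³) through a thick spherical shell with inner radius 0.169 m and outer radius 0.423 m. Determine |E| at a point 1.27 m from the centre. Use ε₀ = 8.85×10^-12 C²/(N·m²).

Symmetry ⇒ E = E(r) r̂. Gaussian sphere of radius r = 1.27 m (r > 0.423 m, enclosing the whole shell).
Q_enc = ρ·(4π/3)(b³ − a³) = (-1.96×10^-4)·(4π/3)·((0.423)³ − (0.169)³) = -5.818×10^-5 C.
Since E is radial and uniform over the Gaussian sphere, Φ = E·4πr² = Q_enc/ε₀.
E = |Q_enc|/(4πε₀r²) = (5.818e-5)/(4π·8.85×10^-12·(1.27)²) = 3.24×10^5 N/C.

E = 3.24e5 N/C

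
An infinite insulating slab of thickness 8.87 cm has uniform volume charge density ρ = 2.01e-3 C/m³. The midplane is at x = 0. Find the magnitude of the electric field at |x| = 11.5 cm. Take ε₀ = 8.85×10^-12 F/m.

The point |x| = 11.5 cm lies outside the slab (half-thickness 0.04435 m). A symmetric pillbox spanning the full slab encloses Q_enc = ρ·d·A.
Flux = 2EA ⇒ E = |ρ|d/(2ε₀), independent of distance outside.
E = (2.01×10^-3)(0.0887)/(2·8.85×10^-12) = 1.01×10^7 N/C.

E ≈ 1.01×10^7 V/m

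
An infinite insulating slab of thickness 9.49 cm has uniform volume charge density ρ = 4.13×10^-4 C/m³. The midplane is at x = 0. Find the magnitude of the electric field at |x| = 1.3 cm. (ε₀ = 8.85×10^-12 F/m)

|E| = 6.07e5 N/C

By symmetry E is perpendicular to the slab. A Gaussian pillbox from −1.3 cm to +1.3 cm (face area A) lies entirely within the slab.
Q_enc = ρ·(2x)·A and flux = 2EA, so 2EA = 2ρxA/ε₀ ⇒ E = |ρ|x/ε₀.
E = (4.13e-4)(0.013)/(8.85×10^-12) = 6.07e5 N/C.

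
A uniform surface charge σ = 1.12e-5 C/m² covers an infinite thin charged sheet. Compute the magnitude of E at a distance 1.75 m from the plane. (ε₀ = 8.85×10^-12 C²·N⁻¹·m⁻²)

The symmetry is planar: E is normal to the sheet and the same magnitude on both sides. Take a pillbox straddling the sheet with end-cap area A.
Flux Φ = 2EA and Q_enc = σA, so 2EA = σA/ε₀ ⇒ E = |σ|/(2ε₀), independent of distance.
E = |σ|/(2ε₀) = (1.12×10^-5)/(2·8.85×10^-12) = 6.33e5 N/C.

|E| ≈ 6.33e5 N/C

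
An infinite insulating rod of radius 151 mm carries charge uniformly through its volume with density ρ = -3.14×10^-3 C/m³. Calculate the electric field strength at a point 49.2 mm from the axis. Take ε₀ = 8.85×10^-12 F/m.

8.73×10^6 N/C

By cylindrical symmetry E is radial; use a coaxial Gaussian cylinder of radius 49.2 mm and length L (r < R).
Enclosed charge per unit length: λ_enc = ρ·πr² = (-3.14e-3)π(0.0492)² = -2.388e-5 C/m.
Applying ∮E·dA = Q_enc/ε₀ with the end caps contributing no flux:
E = |λ_enc|/(2πε₀r) = (2.388×10^-5)/(2π·8.85×10^-12·0.0492) = 8.73×10^6 N/C.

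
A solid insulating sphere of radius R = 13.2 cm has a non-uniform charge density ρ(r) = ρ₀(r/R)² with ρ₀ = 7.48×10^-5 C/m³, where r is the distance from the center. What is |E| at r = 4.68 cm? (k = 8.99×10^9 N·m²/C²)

9.94×10^3 N/C

Symmetry ⇒ E = E(r) r̂. Gaussian sphere of radius r = 4.68 cm (r < R).
Integrate the density: Q_enc = 4π ∫₀^r ρ₀(r'/R)^2 r'² dr' = 4πρ₀ r^5/(5·R²) = 2.422×10^-9 C.
Gauss's law: E·4πr² = Q_enc/ε₀.
E = k|Q_enc|/r² = (8.99×10^9)(2.422e-9)/(0.0468)² = 9.94×10^3 N/C.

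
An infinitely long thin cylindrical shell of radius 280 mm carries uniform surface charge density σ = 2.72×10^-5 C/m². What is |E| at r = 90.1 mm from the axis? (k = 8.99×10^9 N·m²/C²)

Take a coaxial cylindrical Gaussian surface of radius r = 90.1 mm and length L (r < 280 mm, inside the shell).
All the surface charge lies outside this cylinder: Q_enc = 0, hence E = 0.

|E| = 0 N/C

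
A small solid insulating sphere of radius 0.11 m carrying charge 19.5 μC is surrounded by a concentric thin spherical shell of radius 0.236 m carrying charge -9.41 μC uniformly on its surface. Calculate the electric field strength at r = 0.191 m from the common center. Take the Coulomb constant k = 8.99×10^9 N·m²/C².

E ≈ 4.81×10^6 N/C

Take a concentric spherical Gaussian surface of radius r = 0.191 m (between the bodies, 0.11 m < r < 0.236 m).
Only the inner charge is enclosed; the outer shell contributes nothing inside itself. Q_enc = 19.5 μC = 1.95e-5 C.
Gauss's law: E·4πr² = Q_enc/ε₀.
E = k|Q_enc|/r² = (8.99×10^9)(1.95×10^-5)/(0.191)² = 4.81e6 N/C.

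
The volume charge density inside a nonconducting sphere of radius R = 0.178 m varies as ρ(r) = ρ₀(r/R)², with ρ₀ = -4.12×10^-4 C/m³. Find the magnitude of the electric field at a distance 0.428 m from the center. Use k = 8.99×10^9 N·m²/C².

Use a concentric Gaussian sphere at r = 0.428 m (r > R, all charge enclosed).
Q_enc = 4π ∫₀^R ρ₀(r'/R)^2 r'² dr' = 4πρ₀R³/5 = -5.84e-6 C.
Applying ∮E·dA = Q_enc/ε₀ with Φ = E(4πr²):
E = k|Q_enc|/r² = (8.99×10^9)(5.84×10^-6)/(0.428)² = 2.87×10^5 N/C.

E = 2.87×10^5 N/C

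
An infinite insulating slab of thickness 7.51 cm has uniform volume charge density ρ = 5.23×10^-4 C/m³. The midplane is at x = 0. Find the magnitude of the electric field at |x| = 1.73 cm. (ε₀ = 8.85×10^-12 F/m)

By symmetry E is perpendicular to the slab. A Gaussian pillbox from −1.73 cm to +1.73 cm (face area A) lies entirely within the slab.
Q_enc = ρ·(2x)·A and flux = 2EA, so 2EA = 2ρxA/ε₀ ⇒ E = |ρ|x/ε₀.
E = (5.23×10^-4)(0.0173)/(8.85×10^-12) = 1.02e6 N/C.

E = 1.02e6 V/m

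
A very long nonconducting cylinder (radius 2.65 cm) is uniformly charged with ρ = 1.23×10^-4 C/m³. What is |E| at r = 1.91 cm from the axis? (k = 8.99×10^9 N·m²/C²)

|E| = 1.33×10^5 N/C

Choose a coaxial cylinder of radius r = 1.91 cm (arbitrary length L) as the Gaussian surface (r < R).
Charge inside radius r per length L is ρ·πr²·L, so λ_enc = ρπr² = 1.41×10^-7 C/m.
Applying ∮E·dA = Q_enc/ε₀ with the end caps contributing no flux:
E = 2k|λ_enc|/r = 2(8.99×10^9)(1.41×10^-7)/(0.0191) = 1.33×10^5 N/C.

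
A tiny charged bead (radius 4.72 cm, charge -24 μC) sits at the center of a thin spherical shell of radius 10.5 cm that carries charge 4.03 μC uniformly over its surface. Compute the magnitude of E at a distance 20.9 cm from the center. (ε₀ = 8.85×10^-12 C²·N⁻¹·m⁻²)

By spherical symmetry E is radial; choose a Gaussian sphere of radius r = 20.9 cm (r > 10.5 cm, enclosing both).
Q_enc = (-24 μC) + (4.03 μC) = -1.997×10^-5 C.
Applying ∮E·dA = Q_enc/ε₀ with Φ = E(4πr²):
E = |Q_enc|/(4πε₀r²) = (1.997×10^-5)/(4π·8.85×10^-12·(0.209)²) = 4.11×10^6 N/C.

|E| = 4.11e6 N/C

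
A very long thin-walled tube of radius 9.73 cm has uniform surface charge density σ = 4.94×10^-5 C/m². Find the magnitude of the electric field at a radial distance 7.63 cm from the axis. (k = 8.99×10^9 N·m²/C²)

|E| = 0 V/m

By cylindrical symmetry E is radial; use a coaxial Gaussian cylinder of radius 7.63 cm and length L (r < 9.73 cm, inside the shell).
All the surface charge lies outside this cylinder: Q_enc = 0, hence E = 0.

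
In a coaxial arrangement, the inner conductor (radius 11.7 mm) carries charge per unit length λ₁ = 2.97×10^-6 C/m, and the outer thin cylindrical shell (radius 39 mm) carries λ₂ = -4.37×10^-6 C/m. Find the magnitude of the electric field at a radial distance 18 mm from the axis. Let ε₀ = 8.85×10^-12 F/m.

By cylindrical symmetry E is radial; use a coaxial Gaussian cylinder of radius 18 mm and length L (between the conductors, 11.7 mm < r < 39 mm).
The shell at 39 mm lies outside the Gaussian surface, so λ_enc = λ₁ = 2.97×10^-6 C/m.
Since E is radial and uniform over the curved surface, Φ = E·2πrL = Q_enc/ε₀ = λ_enc L/ε₀.
E = |λ_enc|/(2πε₀r) = (2.97×10^-6)/(2π·8.85×10^-12·0.018) = 2.97×10^6 N/C.

|E| ≈ 2.97e6 V/m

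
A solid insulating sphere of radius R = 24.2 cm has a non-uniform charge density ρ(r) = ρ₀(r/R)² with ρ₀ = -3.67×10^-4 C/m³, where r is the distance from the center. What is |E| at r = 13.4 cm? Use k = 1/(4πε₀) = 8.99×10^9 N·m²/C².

|E| ≈ 3.41×10^5 N/C

Take a concentric spherical Gaussian surface of radius r = 13.4 cm (r < R).
Integrate the density: Q_enc = 4π ∫₀^r ρ₀(r'/R)^2 r'² dr' = 4πρ₀ r^5/(5·R²) = -6.805×10^-7 C.
Applying ∮E·dA = Q_enc/ε₀ with Φ = E(4πr²):
E = k|Q_enc|/r² = (8.99×10^9)(6.805×10^-7)/(0.134)² = 3.41×10^5 N/C.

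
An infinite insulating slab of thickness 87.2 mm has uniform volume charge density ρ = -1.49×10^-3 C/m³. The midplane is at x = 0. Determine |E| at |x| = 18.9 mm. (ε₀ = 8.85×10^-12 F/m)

|E| = 3.18×10^6 N/C

By symmetry E is perpendicular to the slab. A Gaussian pillbox from −18.9 mm to +18.9 mm (face area A) lies entirely within the slab.
Q_enc = ρ·(2x)·A and flux = 2EA, so 2EA = 2ρxA/ε₀ ⇒ E = |ρ|x/ε₀.
E = (1.49×10^-3)(0.0189)/(8.85×10^-12) = 3.18e6 N/C.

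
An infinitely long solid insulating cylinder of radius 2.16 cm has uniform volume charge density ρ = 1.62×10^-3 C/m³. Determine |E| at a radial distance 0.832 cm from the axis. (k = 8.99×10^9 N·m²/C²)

Take a coaxial cylindrical Gaussian surface of radius r = 0.832 cm and length L (r < R).
Charge inside radius r per length L is ρ·πr²·L, so λ_enc = ρπr² = 3.523×10^-7 C/m.
Since E is radial and uniform over the curved surface, Φ = E·2πrL = Q_enc/ε₀ = λ_enc L/ε₀.
E = 2k|λ_enc|/r = 2(8.99×10^9)(3.523×10^-7)/(0.00832) = 7.61×10^5 N/C.

E = 7.61e5 N/C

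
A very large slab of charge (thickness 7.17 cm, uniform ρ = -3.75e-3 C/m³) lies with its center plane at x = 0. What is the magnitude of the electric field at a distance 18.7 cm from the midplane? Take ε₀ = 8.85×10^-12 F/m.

|E| ≈ 1.52×10^7 V/m

The point |x| = 18.7 cm lies outside the slab (half-thickness 0.03585 m). A symmetric pillbox spanning the full slab encloses Q_enc = ρ·d·A.
Flux = 2EA ⇒ E = |ρ|d/(2ε₀), independent of distance outside.
E = (3.75×10^-3)(0.0717)/(2·8.85×10^-12) = 1.52e7 N/C.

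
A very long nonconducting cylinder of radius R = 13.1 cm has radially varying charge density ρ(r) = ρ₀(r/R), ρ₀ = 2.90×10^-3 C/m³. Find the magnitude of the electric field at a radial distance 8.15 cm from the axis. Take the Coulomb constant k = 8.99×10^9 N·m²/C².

E = 5.54×10^6 V/m

Choose a coaxial cylinder of radius r = 8.15 cm (arbitrary length L) as the Gaussian surface (r < R).
λ_enc = ∫₀^r ρ(r')·2πr' dr' = (2πρ₀/R)·r^3/3 = 2.51×10^-5 C/m.
Since E is radial and uniform over the curved surface, Φ = E·2πrL = Q_enc/ε₀ = λ_enc L/ε₀.
E = 2k|λ_enc|/r = 2(8.99×10^9)(2.51×10^-5)/(0.0815) = 5.54×10^6 N/C.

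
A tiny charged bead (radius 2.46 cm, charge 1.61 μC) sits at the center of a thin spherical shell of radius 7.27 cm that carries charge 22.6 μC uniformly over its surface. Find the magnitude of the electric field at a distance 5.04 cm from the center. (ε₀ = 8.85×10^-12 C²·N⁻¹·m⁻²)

By spherical symmetry E is radial; choose a Gaussian sphere of radius r = 5.04 cm (between the bodies, 2.46 cm < r < 7.27 cm).
Only the inner charge is enclosed; the outer shell contributes nothing inside itself. Q_enc = 1.61 μC = 1.61×10^-6 C.
By Gauss's law, ∮E·dA = E·4πr² = Q_enc/ε₀.
E = |Q_enc|/(4πε₀r²) = (1.61×10^-6)/(4π·8.85×10^-12·(0.0504)²) = 5.70×10^6 N/C.

E ≈ 5.70×10^6 N/C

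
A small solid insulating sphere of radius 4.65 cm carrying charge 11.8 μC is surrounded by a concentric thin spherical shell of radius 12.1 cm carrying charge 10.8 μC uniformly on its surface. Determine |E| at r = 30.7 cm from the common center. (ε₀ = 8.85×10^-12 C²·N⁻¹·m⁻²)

By spherical symmetry E is radial; choose a Gaussian sphere of radius r = 30.7 cm (r > 12.1 cm, enclosing both).
Q_enc = (11.8 μC) + (10.8 μC) = 2.26e-5 C.
Gauss's law: E·4πr² = Q_enc/ε₀.
E = |Q_enc|/(4πε₀r²) = (2.26×10^-5)/(4π·8.85×10^-12·(0.307)²) = 2.16×10^6 N/C.

|E| = 2.16×10^6 V/m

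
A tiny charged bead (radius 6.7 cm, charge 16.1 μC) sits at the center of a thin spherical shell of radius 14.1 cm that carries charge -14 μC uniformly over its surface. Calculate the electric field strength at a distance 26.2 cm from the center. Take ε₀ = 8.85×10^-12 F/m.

Take a concentric spherical Gaussian surface of radius r = 26.2 cm (r > 14.1 cm, enclosing both).
Q_enc = (16.1 μC) + (-14 μC) = 2.10×10^-6 C.
Applying ∮E·dA = Q_enc/ε₀ with Φ = E(4πr²):
E = |Q_enc|/(4πε₀r²) = (2.10×10^-6)/(4π·8.85×10^-12·(0.262)²) = 2.75×10^5 N/C.

2.75×10^5 N/C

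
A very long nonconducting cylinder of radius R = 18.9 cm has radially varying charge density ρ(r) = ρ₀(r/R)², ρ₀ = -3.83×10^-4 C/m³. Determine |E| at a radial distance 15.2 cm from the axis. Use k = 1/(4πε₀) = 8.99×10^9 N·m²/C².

By cylindrical symmetry E is radial; use a coaxial Gaussian cylinder of radius 15.2 cm and length L (r < R).
Integrating ρ over the cross-section to radius r: λ_enc = (2πρ₀/R²) ∫₀^r r'^3 dr' = 2πρ₀ r^4/(4·R²) = -8.99e-6 C/m.
Since E is radial and uniform over the curved surface, Φ = E·2πrL = Q_enc/ε₀ = λ_enc L/ε₀.
E = 2k|λ_enc|/r = 2(8.99×10^9)(8.99×10^-6)/(0.152) = 1.06e6 N/C.

E ≈ 1.06e6 N/C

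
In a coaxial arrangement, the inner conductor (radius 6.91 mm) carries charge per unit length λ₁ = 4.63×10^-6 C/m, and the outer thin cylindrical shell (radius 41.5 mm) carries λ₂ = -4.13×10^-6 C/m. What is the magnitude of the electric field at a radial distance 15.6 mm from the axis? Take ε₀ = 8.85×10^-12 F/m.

Coaxial Gaussian cylinder, radius r = 15.6 mm, length L (between the conductors, 6.91 mm < r < 41.5 mm).
Only the inner wire is enclosed; the outer shell contributes nothing inside itself. λ_enc = λ₁ = 4.63×10^-6 C/m.
Applying ∮E·dA = Q_enc/ε₀ with the end caps contributing no flux:
E = |λ_enc|/(2πε₀r) = (4.63×10^-6)/(2π·8.85×10^-12·0.0156) = 5.34e6 N/C.

5.34e6 V/m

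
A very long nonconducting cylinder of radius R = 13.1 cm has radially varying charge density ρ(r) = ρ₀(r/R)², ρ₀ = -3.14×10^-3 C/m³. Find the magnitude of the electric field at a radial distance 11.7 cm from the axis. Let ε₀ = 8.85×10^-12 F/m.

Take a coaxial cylindrical Gaussian surface of radius r = 11.7 cm and length L (r < R).
λ_enc = ∫₀^r ρ(r')·2πr' dr' = (2πρ₀/R²)·r^4/4 = -5.386×10^-5 C/m.
Since E is radial and uniform over the curved surface, Φ = E·2πrL = Q_enc/ε₀ = λ_enc L/ε₀.
E = |λ_enc|/(2πε₀r) = (5.386e-5)/(2π·8.85×10^-12·0.117) = 8.28e6 N/C.

E = 8.28×10^6 V/m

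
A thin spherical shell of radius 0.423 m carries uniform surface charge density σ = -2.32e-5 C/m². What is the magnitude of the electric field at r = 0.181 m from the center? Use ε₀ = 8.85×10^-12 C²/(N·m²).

|E| = 0 N/C

Use a concentric Gaussian sphere at r = 0.181 m (inside the shell, r < 0.423 m).
No charge lies within this surface, so Q_enc = 0 and Gauss's law gives E·4πr² = 0 ⇒ E = 0.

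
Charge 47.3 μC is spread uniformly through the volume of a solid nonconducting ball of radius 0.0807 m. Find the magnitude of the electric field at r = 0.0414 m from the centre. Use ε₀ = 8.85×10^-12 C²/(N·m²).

Symmetry ⇒ E = E(r) r̂. Gaussian sphere of radius r = 0.0414 m (r < R).
For a uniform sphere the enclosed fraction is (r/R)³, so Q_enc = (47.3 μC)(0.0414/0.0807)³ = 6.386e-6 C.
Gauss's law: E·4πr² = Q_enc/ε₀.
E = |Q_enc|/(4πε₀r²) = (6.386×10^-6)/(4π·8.85×10^-12·(0.0414)²) = 3.35×10^7 N/C.

|E| = 3.35×10^7 N/C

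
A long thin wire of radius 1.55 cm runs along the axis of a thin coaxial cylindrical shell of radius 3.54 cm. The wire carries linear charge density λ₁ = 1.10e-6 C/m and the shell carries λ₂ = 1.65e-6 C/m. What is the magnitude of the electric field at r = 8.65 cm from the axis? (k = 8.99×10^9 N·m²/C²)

|E| = 5.72×10^5 N/C

Take a coaxial cylindrical Gaussian surface of radius r = 8.65 cm and length L (r > 3.54 cm, enclosing both).
λ_enc = λ₁ + λ₂ = (1.10×10^-6) + (1.65×10^-6) = 2.75×10^-6 C/m.
Applying ∮E·dA = Q_enc/ε₀ with the end caps contributing no flux:
E = 2k|λ_enc|/r = 2(8.99×10^9)(2.75×10^-6)/(0.0865) = 5.72×10^5 N/C.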